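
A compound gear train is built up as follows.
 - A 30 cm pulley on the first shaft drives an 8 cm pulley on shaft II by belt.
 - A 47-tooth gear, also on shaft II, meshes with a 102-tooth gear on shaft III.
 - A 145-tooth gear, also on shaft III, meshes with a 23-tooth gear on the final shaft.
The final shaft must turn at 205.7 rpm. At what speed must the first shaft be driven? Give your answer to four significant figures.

18.88 rpm

Overall ratio R = 0.26667 × 2.1702 × 0.15862 = 0.091798.
Required input speed = output speed × R = 205.7 × 0.091798 = 18.883 rpm.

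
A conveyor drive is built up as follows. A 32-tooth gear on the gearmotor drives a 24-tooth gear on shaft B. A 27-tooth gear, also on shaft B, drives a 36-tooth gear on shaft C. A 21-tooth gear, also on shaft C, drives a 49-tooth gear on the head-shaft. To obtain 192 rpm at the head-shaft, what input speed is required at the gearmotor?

Overall ratio R = 0.75 × 1.3333 × 2.3333 = 2.3333.
Required input speed = output speed × R = 192 × 2.3333 = 448 rpm.

448 rpm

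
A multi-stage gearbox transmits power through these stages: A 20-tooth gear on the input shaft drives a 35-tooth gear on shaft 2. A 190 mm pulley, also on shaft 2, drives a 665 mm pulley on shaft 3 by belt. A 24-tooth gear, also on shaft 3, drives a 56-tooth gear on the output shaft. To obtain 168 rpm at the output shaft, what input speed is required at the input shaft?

2401 rpm

Overall ratio R = 1.75 × 3.5 × 2.3333 = 14.292.
Required input speed = output speed × R = 168 × 14.292 = 2401 rpm.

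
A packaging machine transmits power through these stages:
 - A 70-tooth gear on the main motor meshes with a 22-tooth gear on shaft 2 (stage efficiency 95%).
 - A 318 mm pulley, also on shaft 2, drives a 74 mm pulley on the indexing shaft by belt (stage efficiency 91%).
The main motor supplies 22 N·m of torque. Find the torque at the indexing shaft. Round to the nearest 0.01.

After the gear mesh (22/70): 22 × 0.31429 × 0.95 = 6.5686 N·m
After the belt (74/318): 6.5686 × 0.2327 × 0.91 = 1.391 N·m

1.39 N·m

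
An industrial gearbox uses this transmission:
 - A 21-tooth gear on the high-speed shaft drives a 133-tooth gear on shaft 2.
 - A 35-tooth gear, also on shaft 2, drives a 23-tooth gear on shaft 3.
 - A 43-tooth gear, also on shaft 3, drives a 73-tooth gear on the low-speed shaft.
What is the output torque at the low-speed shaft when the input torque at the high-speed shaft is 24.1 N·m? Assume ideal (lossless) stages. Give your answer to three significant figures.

170 N·m

After the gear mesh (133/21): 24.1 × 6.3333 = 152.63 N·m
After the gear mesh (23/35): 152.63 × 0.65714 = 100.3 N·m
After the gear mesh (73/43): 100.3 × 1.6977 = 170.28 N·m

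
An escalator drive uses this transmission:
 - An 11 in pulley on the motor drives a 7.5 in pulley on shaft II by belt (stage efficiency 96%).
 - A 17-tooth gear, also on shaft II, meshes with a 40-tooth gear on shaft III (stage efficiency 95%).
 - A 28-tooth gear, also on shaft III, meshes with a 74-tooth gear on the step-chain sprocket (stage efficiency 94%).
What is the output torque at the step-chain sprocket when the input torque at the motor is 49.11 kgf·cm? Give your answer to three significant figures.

belt 7.5/11 = 0.68182 → τ = 49.11·0.68182·0.96 = 32.145 kgf·cm
gear mesh 40/17 = 2.3529 → τ = 32.145·2.3529·0.95 = 71.853 kgf·cm
gear mesh 74/28 = 2.6429 → τ = 71.853·2.6429·0.94 = 178.5 kgf·cm

179 kgf·cm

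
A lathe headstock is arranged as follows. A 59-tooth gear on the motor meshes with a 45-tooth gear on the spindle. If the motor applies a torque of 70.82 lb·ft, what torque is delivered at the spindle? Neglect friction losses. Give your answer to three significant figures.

Gear mesh: ratio = 45/59 = 0.76271; torque at the spindle = 70.82 × 0.76271 = 54.015 lb·ft.

54.0 lb·ft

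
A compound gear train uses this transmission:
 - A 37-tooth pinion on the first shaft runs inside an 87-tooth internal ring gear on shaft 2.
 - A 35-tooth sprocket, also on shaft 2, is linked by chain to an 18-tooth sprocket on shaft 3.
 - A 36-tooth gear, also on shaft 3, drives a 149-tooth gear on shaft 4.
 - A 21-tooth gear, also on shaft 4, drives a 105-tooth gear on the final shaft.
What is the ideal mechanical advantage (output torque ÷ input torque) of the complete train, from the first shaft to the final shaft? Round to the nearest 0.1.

Each stage contributes driven/driver: internal gear 87/37 = 2.3514, chain 18/35 = 0.51429, gear mesh 149/36 = 4.1389, gear mesh 105/21 = 5.
Overall: 2.3514 × 0.51429 × 4.1389 × 5 = 25.025.

25.0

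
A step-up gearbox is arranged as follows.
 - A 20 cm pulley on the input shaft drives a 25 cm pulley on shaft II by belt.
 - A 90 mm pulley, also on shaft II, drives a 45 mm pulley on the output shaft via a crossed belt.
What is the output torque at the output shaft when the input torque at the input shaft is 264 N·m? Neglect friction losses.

After the belt (25/20): 264 × 1.25 = 330 N·m
After the belt (45/90): 330 × 0.5 = 165 N·m

165 N·m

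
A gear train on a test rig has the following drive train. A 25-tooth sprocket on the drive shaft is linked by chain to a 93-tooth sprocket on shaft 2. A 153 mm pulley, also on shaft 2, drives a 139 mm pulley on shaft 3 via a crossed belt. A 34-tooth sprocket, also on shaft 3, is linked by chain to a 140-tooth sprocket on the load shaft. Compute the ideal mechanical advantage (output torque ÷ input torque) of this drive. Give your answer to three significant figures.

13.9

Each stage contributes driven/driver: chain 93/25 = 3.72, belt 139/153 = 0.9085, chain 140/34 = 4.1176.
Overall: 3.72 × 0.9085 × 4.1176 = 13.916.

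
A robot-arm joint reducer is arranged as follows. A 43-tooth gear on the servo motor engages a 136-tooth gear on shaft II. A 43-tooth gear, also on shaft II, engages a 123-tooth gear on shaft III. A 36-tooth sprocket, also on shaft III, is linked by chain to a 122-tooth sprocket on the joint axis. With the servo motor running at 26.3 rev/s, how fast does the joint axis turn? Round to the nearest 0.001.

0.858 rev/s

Gear mesh: ratio = 136/43 = 3.1628, so shaft II turns at 26.3 / 3.1628 = 8.3154 rev/s.
Gear mesh: ratio = 123/43 = 2.8605, so shaft III turns at 8.3154 / 2.8605 = 2.907 rev/s.
Chain: ratio = 122/36 = 3.3889, so the joint axis turns at 2.907 / 3.3889 = 0.85781 rev/s.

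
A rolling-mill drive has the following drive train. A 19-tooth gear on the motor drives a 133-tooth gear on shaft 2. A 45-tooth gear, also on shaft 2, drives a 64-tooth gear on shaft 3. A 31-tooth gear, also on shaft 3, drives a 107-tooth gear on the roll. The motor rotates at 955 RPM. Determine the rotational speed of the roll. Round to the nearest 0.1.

27.8 RPM

Gear mesh: ratio = 133/19 = 7, so shaft 2 turns at 955 / 7 = 136.43 RPM.
Gear mesh: ratio = 64/45 = 1.4222, so shaft 3 turns at 136.43 / 1.4222 = 95.926 RPM.
Gear mesh: ratio = 107/31 = 3.4516, so the roll turns at 95.926 / 3.4516 = 27.792 RPM.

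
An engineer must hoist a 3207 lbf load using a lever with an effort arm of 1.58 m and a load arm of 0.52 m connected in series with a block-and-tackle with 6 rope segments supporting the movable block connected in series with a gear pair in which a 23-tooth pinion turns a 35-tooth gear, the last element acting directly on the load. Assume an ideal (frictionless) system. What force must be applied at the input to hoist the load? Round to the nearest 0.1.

Lever MA = effort arm / load arm = 1.58/0.52 = 3.0385.
Block-and-tackle MA = number of supporting rope parts = 6.
Gear pair MA = 35/23 = 1.5217.
Combined ideal MA = 3.0385 × 6 × 1.5217 = 27.742.
Effort = load / MA = 3207 / 27.742 = 115.6 lbf.

115.6 lbf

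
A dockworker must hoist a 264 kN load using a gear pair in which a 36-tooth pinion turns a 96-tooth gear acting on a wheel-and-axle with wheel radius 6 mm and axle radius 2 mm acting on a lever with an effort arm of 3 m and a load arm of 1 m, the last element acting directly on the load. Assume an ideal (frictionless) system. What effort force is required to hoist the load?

Gear pair MA = 96/36 = 2.6667.
Wheel-and-axle MA = R/r = 6/2 = 3.
Lever MA = effort arm / load arm = 3/1 = 3.
Combined ideal MA = 2.6667 × 3 × 3 = 24.
Effort = load / MA = 264 / 24 = 11 kN.

11 kN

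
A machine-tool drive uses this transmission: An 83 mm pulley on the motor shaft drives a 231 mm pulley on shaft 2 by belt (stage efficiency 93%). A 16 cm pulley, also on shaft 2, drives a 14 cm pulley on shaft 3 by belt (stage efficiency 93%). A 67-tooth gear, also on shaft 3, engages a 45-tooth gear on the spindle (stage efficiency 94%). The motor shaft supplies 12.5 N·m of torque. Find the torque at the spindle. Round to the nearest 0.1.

16.6 N·m

After the belt (231/83): 12.5 × 2.7831 × 0.93 = 32.354 N·m
After the belt (14/16): 32.354 × 0.875 × 0.93 = 26.328 N·m
After the gear mesh (45/67): 26.328 × 0.67164 × 0.94 = 16.622 N·m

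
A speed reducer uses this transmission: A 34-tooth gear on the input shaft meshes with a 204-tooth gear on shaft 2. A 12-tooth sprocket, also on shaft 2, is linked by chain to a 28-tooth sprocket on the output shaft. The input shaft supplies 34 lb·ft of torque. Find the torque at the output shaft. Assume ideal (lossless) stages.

476 lb·ft

After the gear mesh (204/34): 34 × 6 = 204 lb·ft
After the chain (28/12): 204 × 2.3333 = 476 lb·ft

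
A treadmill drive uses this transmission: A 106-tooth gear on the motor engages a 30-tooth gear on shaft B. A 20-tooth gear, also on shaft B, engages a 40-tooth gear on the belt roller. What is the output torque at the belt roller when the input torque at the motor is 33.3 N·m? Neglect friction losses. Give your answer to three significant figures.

18.8 N·m

Gear mesh: ratio = 30/106 = 0.28302; torque at shaft B = 33.3 × 0.28302 = 9.4245 N·m.
Gear mesh: ratio = 40/20 = 2; torque at the belt roller = 9.4245 × 2 = 18.849 N·m.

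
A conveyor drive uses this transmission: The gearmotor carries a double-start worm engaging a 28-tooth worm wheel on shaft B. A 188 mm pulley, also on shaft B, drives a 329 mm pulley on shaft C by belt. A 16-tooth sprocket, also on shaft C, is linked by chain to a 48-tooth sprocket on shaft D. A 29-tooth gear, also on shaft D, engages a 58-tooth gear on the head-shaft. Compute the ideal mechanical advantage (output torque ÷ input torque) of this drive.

Each stage contributes driven/driver: worm 28/2 = 14, belt 329/188 = 1.75, chain 48/16 = 3, gear mesh 58/29 = 2.
Overall: 14 × 1.75 × 3 × 2 = 147.

147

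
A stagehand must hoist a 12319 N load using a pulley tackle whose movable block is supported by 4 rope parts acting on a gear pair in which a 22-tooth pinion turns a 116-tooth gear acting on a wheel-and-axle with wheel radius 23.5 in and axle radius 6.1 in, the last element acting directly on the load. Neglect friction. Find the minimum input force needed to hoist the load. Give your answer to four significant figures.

151.6 N

Block-and-tackle MA = number of supporting rope parts = 4.
Gear pair MA = 116/22 = 5.2727.
Wheel-and-axle MA = R/r = 23.5/6.1 = 3.8525.
Combined ideal MA = 4 × 5.2727 × 3.8525 = 81.252.
Effort = load / MA = 12319 / 81.252 = 151.61 N.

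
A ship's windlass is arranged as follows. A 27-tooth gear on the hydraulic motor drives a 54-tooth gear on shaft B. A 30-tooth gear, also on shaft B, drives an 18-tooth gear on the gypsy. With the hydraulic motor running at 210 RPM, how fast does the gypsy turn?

gear mesh 54/27 = 2 → 210/2 = 105 RPM
gear mesh 18/30 = 0.6 → 105/0.6 = 175 RPM

175 RPM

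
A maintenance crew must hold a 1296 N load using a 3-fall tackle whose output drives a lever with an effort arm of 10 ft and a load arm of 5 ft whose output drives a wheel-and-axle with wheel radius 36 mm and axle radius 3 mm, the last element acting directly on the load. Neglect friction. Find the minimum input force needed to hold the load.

18 N

Block-and-tackle MA = number of supporting rope parts = 3.
Lever MA = effort arm / load arm = 10/5 = 2.
Wheel-and-axle MA = R/r = 36/3 = 12.
Combined ideal MA = 3 × 2 × 12 = 72.
Effort = load / MA = 1296 / 72 = 18 N.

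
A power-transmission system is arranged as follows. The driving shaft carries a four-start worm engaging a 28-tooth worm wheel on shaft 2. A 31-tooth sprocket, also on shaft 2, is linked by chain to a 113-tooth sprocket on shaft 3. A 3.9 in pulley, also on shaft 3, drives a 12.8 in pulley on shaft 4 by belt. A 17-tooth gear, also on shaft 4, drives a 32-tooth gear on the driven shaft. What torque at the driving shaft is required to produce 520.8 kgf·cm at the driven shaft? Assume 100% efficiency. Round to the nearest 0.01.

Overall ratio R = 7 × 3.6452 × 3.2821 × 1.8824 = 157.64.
Input torque = output torque / R = 520.8 / 157.64 = 3.3038 kgf·cm.

3.30 kgf·cm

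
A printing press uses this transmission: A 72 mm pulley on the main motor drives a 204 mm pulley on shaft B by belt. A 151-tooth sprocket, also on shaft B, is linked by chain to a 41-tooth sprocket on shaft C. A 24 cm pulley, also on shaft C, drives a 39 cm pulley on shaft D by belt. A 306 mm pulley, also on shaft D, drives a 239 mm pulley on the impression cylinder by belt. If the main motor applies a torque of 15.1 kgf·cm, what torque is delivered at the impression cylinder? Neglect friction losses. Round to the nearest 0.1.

14.7 kgf·cm

belt 204/72 = 2.8333 → τ = 15.1·2.8333 = 42.783 kgf·cm
chain 41/151 = 0.27152 → τ = 42.783·0.27152 = 11.617 kgf·cm
belt 39/24 = 1.625 → τ = 11.617·1.625 = 18.877 kgf·cm
belt 239/306 = 0.78105 → τ = 18.877·0.78105 = 14.744 kgf·cm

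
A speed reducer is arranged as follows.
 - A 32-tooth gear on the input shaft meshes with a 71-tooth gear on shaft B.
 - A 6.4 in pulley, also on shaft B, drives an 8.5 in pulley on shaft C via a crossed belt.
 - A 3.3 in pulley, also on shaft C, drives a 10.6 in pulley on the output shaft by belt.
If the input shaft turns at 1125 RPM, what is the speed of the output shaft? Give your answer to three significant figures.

119 RPM

gear mesh 71/32 = 2.2188 → 1125/2.2188 = 507.04 RPM
belt 8.5/6.4 = 1.3281 → 507.04/1.3281 = 381.77 RPM
belt 10.6/3.3 = 3.2121 → 381.77/3.2121 = 118.85 RPM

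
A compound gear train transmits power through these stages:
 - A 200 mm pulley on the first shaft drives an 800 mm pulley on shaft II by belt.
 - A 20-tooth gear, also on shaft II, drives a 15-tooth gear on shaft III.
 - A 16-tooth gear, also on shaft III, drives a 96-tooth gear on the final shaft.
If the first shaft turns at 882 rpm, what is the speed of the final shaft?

49 rpm

belt 800/200 = 4 → 882/4 = 220.5 rpm
gear mesh 15/20 = 0.75 → 220.5/0.75 = 294 rpm
gear mesh 96/16 = 6 → 294/6 = 49 rpm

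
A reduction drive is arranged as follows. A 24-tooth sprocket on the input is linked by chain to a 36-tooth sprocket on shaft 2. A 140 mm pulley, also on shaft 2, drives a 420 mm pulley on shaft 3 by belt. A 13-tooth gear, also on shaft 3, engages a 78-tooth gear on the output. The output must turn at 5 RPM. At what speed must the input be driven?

135 RPM

Overall ratio R = 1.5 × 3 × 6 = 27.
Required input speed = output speed × R = 5 × 27 = 135 RPM.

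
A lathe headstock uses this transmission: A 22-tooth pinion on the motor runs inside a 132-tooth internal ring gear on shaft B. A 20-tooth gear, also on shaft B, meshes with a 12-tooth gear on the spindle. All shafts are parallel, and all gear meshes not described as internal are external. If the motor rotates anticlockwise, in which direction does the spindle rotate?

clockwise

the motor → shaft B: internal mesh, same direction → CCW.
shaft B → the spindle: external mesh, 1 reversal → CW.
1 reversal in total — an odd number — so the spindle turns opposite to the motor.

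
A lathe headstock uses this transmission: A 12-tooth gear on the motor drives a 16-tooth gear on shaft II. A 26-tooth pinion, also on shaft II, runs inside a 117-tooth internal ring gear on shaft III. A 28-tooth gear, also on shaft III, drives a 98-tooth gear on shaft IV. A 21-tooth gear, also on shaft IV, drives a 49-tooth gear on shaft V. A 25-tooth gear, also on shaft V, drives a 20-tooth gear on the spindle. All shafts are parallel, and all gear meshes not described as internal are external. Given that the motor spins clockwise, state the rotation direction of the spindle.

clockwise

the motor → shaft II: external mesh, 1 reversal → CCW.
shaft II → shaft III: internal mesh, same direction → CCW.
shaft III → shaft IV: external mesh, 1 reversal → CW.
shaft IV → shaft V: external mesh, 1 reversal → CCW.
shaft V → the spindle: external mesh, 1 reversal → CW.
4 reversals in total — an even number — so the spindle turns the same way as the motor.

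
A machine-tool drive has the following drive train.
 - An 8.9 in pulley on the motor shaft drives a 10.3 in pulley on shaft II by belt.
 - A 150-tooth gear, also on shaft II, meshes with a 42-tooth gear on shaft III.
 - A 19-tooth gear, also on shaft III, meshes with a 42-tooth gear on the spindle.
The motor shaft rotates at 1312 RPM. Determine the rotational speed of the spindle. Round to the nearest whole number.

Belt: ratio = 10.3/8.9 = 1.1573, so shaft II turns at 1312 / 1.1573 = 1133.7 RPM.
Gear mesh: ratio = 42/150 = 0.28, so shaft III turns at 1133.7 / 0.28 = 4048.8 RPM.
Gear mesh: ratio = 42/19 = 2.2105, so the spindle turns at 4048.8 / 2.2105 = 1831.6 RPM.

1832 RPM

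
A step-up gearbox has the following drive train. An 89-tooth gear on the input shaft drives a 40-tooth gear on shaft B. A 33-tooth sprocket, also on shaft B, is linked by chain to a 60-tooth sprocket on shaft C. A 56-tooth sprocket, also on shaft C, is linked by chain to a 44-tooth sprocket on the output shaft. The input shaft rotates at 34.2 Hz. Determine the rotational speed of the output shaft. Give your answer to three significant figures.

53.3 Hz

the input shaft → shaft B (gear mesh, 40/89): 34.2 ÷ 0.44944 = 76.095 Hz
shaft B → shaft C (chain, 60/33): 76.095 ÷ 1.8182 = 41.852 Hz
shaft C → the output shaft (chain, 44/56): 41.852 ÷ 0.78571 = 53.267 Hz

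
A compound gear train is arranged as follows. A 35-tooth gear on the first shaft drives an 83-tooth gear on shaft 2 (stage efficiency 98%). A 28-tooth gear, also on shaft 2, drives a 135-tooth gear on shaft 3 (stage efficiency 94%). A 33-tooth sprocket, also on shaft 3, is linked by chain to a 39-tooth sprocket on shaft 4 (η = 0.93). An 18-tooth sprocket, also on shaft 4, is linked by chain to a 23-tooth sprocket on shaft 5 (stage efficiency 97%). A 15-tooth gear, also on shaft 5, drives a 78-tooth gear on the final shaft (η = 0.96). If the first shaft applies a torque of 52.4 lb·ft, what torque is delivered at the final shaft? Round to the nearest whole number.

3753 lb·ft

After the gear mesh (83/35): 52.4 × 2.3714 × 0.98 = 121.78 lb·ft
After the gear mesh (135/28): 121.78 × 4.8214 × 0.94 = 551.91 lb·ft
After the chain (39/33): 551.91 × 1.1818 × 0.93 = 606.6 lb·ft
After the chain (23/18): 606.6 × 1.2778 × 0.97 = 751.85 lb·ft
After the gear mesh (78/15): 751.85 × 5.2 × 0.96 = 3753.2 lb·ft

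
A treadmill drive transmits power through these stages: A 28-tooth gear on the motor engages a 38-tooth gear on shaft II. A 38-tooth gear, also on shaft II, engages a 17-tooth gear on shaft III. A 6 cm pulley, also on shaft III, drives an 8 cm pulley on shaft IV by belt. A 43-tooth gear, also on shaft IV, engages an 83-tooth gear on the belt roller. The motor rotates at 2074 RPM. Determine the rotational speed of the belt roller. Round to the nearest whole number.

1327 RPM

gear mesh 38/28 = 1.3571 → 2074/1.3571 = 1528.2 RPM
gear mesh 17/38 = 0.44737 → 1528.2/0.44737 = 3416 RPM
belt 8/6 = 1.3333 → 3416/1.3333 = 2562 RPM
gear mesh 83/43 = 1.9302 → 2562/1.9302 = 1327.3 RPM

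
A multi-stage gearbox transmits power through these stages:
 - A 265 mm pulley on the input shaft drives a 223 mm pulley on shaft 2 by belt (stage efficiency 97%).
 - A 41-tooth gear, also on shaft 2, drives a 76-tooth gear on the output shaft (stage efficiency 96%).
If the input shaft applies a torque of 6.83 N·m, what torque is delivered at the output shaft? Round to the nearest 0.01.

9.92 N·m

belt 223/265 = 0.84151 → τ = 6.83·0.84151·0.97 = 5.5751 N·m
gear mesh 76/41 = 1.8537 → τ = 5.5751·1.8537·0.96 = 9.9209 N·m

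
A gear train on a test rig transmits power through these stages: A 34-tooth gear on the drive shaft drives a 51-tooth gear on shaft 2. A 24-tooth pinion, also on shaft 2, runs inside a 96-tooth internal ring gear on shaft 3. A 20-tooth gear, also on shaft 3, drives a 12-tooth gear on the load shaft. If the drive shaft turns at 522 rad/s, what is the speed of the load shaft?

145 rad/s

Gear mesh: ratio = 51/34 = 1.5, so shaft 2 turns at 522 / 1.5 = 348 rad/s.
Internal gear: ratio = 96/24 = 4, so shaft 3 turns at 348 / 4 = 87 rad/s.
Gear mesh: ratio = 12/20 = 0.6, so the load shaft turns at 87 / 0.6 = 145 rad/s.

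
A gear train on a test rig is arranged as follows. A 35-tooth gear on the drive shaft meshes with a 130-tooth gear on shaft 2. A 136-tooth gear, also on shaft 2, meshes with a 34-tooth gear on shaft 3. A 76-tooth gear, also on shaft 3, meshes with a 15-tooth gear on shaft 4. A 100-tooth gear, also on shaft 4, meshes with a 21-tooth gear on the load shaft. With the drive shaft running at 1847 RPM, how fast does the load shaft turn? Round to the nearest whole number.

the drive shaft → shaft 2 (gear mesh, 130/35): 1847 ÷ 3.7143 = 497.27 RPM
shaft 2 → shaft 3 (gear mesh, 34/136): 497.27 ÷ 0.25 = 1989.1 RPM
shaft 3 → shaft 4 (gear mesh, 15/76): 1989.1 ÷ 0.19737 = 10078 RPM
shaft 4 → the load shaft (gear mesh, 21/100): 10078 ÷ 0.21 = 47990 RPM

47990 RPM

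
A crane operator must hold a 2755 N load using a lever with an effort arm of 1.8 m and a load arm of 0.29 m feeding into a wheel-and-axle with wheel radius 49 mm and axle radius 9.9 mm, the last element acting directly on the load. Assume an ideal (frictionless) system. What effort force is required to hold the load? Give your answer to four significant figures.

Lever MA = effort arm / load arm = 1.8/0.29 = 6.2069.
Wheel-and-axle MA = R/r = 49/9.9 = 4.9495.
Combined ideal MA = 6.2069 × 4.9495 = 30.721.
Effort = load / MA = 2755 / 30.721 = 89.678 N.

89.68 N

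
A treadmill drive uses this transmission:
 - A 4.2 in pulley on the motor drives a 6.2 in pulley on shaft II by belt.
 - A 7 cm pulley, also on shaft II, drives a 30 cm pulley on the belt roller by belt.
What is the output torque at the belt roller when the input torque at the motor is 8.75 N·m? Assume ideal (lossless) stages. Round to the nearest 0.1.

belt 6.2/4.2 = 1.4762 → τ = 8.75·1.4762 = 12.917 N·m
belt 30/7 = 4.2857 → τ = 12.917·4.2857 = 55.357 N·m

55.4 N·m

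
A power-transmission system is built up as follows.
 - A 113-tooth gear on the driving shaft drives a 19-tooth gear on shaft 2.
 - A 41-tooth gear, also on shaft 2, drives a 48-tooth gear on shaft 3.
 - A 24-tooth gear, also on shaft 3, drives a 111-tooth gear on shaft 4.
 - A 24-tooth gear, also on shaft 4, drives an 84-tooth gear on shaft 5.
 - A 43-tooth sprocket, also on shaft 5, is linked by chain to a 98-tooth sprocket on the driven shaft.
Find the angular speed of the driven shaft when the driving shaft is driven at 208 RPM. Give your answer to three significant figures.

28.6 RPM

the driving shaft → shaft 2 (gear mesh, 19/113): 208 ÷ 0.16814 = 1237.1 RPM
shaft 2 → shaft 3 (gear mesh, 48/41): 1237.1 ÷ 1.1707 = 1056.6 RPM
shaft 3 → shaft 4 (gear mesh, 111/24): 1056.6 ÷ 4.625 = 228.46 RPM
shaft 4 → shaft 5 (gear mesh, 84/24): 228.46 ÷ 3.5 = 65.276 RPM
shaft 5 → the driven shaft (chain, 98/43): 65.276 ÷ 2.2791 = 28.641 RPM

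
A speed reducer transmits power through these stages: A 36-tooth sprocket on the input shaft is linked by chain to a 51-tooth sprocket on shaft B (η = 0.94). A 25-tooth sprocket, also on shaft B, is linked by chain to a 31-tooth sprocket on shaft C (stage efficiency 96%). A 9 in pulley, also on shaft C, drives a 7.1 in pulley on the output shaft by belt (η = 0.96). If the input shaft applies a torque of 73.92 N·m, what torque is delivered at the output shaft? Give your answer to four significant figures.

88.74 N·m

Chain: ratio = 51/36 = 1.4167; torque at shaft B = 73.92 × 1.4167 × 0.94 = 98.437 N·m.
Chain: ratio = 31/25 = 1.24; torque at shaft C = 98.437 × 1.24 × 0.96 = 117.18 N·m.
Belt: ratio = 7.1/9 = 0.78889; torque at the output shaft = 117.18 × 0.78889 × 0.96 = 88.744 N·m.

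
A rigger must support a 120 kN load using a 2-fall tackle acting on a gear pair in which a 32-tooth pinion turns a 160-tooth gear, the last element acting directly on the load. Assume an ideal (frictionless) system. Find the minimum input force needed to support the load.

12 kN

Block-and-tackle MA = number of supporting rope parts = 2.
Gear pair MA = 160/32 = 5.
Combined ideal MA = 2 × 5 = 10.
Effort = load / MA = 120 / 10 = 12 kN.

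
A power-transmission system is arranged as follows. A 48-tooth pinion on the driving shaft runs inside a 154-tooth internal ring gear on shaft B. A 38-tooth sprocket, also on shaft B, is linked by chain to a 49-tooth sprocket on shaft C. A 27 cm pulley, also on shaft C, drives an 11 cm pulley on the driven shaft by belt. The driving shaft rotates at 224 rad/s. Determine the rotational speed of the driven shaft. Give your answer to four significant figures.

132.9 rad/s

internal gear 154/48 = 3.2083 → 224/3.2083 = 69.818 rad/s
chain 49/38 = 1.2895 → 69.818/1.2895 = 54.145 rad/s
belt 11/27 = 0.40741 → 54.145/0.40741 = 132.9 rad/s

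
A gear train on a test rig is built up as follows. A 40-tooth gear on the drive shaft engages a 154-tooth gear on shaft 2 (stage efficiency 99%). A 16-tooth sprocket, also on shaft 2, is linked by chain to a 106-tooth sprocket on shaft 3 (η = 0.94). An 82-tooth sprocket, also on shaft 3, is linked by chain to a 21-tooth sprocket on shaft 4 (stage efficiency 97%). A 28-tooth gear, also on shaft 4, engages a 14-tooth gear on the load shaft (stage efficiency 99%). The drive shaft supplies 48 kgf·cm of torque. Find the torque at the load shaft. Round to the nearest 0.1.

After the gear mesh (154/40): 48 × 3.85 × 0.99 = 182.95 kgf·cm
After the chain (106/16): 182.95 × 6.625 × 0.94 = 1139.3 kgf·cm
After the chain (21/82): 1139.3 × 0.2561 × 0.97 = 283.03 kgf·cm
After the gear mesh (14/28): 283.03 × 0.5 × 0.99 = 140.1 kgf·cm

140.1 kgf·cm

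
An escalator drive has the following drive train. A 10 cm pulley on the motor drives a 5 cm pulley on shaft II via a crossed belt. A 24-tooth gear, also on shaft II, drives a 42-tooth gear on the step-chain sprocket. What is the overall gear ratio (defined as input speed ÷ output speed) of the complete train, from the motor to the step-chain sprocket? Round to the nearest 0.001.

Each stage contributes driven/driver: belt 5/10 = 0.5, gear mesh 42/24 = 1.75.
Overall: 0.5 × 1.75 = 0.875.

0.875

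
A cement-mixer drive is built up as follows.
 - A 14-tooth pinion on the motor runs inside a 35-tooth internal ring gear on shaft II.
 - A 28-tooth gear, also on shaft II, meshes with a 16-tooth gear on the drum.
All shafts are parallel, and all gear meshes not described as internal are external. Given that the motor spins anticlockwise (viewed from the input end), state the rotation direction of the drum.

the motor → shaft II: internal mesh, same direction → CCW.
shaft II → the drum: external mesh, 1 reversal → CW.
1 reversal in total — an odd number — so the drum turns opposite to the motor.

clockwise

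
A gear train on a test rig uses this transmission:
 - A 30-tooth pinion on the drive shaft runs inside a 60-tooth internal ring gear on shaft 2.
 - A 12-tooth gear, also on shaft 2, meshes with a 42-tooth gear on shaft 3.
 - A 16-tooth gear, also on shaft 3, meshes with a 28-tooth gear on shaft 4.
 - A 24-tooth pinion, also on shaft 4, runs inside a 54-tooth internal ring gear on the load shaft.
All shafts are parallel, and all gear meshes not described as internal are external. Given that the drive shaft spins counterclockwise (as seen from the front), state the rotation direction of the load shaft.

counterclockwise

the drive shaft → shaft 2: internal mesh, same direction → CCW.
shaft 2 → shaft 3: external mesh, 1 reversal → CW.
shaft 3 → shaft 4: external mesh, 1 reversal → CCW.
shaft 4 → the load shaft: internal mesh, same direction → CCW.
2 reversals in total — an even number — so the load shaft turns the same way as the drive shaft.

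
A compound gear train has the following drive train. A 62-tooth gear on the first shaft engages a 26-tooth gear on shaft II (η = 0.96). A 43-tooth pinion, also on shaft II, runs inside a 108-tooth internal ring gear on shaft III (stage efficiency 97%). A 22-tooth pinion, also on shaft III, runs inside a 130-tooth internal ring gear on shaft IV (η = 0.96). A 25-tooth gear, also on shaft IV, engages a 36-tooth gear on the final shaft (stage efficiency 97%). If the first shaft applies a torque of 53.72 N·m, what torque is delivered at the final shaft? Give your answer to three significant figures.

gear mesh 26/62 = 0.41935 → τ = 53.72·0.41935·0.96 = 21.627 N·m
internal gear 108/43 = 2.5116 → τ = 21.627·2.5116·0.97 = 52.689 N·m
internal gear 130/22 = 5.9091 → τ = 52.689·5.9091·0.96 = 298.89 N·m
gear mesh 36/25 = 1.44 → τ = 298.89·1.44·0.97 = 417.49 N·m

417 N·m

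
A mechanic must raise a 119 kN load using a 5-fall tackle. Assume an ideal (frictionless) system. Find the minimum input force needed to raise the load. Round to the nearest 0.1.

23.8 kN

Block-and-tackle MA = number of supporting rope parts = 5.
Effort = load / MA = 119 / 5 = 23.8 kN.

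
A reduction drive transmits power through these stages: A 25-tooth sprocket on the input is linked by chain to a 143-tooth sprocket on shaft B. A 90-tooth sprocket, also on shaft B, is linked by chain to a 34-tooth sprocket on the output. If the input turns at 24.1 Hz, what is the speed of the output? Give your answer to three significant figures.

11.2 Hz

chain 143/25 = 5.72 → 24.1/5.72 = 4.2133 Hz
chain 34/90 = 0.37778 → 4.2133/0.37778 = 11.153 Hz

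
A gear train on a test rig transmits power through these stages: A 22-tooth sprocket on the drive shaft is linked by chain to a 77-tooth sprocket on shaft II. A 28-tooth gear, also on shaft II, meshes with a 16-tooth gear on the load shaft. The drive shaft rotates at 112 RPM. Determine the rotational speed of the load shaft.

Chain: ratio = 77/22 = 3.5, so shaft II turns at 112 / 3.5 = 32 RPM.
Gear mesh: ratio = 16/28 = 0.57143, so the load shaft turns at 32 / 0.57143 = 56 RPM.

56 RPM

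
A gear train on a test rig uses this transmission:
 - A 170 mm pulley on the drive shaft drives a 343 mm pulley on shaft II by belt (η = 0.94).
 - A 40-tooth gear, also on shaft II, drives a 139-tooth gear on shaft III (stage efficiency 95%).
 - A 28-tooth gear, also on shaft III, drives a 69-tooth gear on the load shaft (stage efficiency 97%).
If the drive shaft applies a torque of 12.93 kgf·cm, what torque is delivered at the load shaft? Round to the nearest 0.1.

193.5 kgf·cm

Belt: ratio = 343/170 = 2.0176; torque at shaft II = 12.93 × 2.0176 × 0.94 = 24.523 kgf·cm.
Gear mesh: ratio = 139/40 = 3.475; torque at shaft III = 24.523 × 3.475 × 0.95 = 80.956 kgf·cm.
Gear mesh: ratio = 69/28 = 2.4643; torque at the load shaft = 80.956 × 2.4643 × 0.97 = 193.51 kgf·cm.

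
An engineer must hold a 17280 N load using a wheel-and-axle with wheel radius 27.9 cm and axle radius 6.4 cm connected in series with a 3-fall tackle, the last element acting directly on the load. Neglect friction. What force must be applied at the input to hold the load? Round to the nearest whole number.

1321 N

Wheel-and-axle MA = R/r = 27.9/6.4 = 4.3594.
Block-and-tackle MA = number of supporting rope parts = 3.
Combined ideal MA = 4.3594 × 3 = 13.078.
Effort = load / MA = 17280 / 13.078 = 1321.3 N.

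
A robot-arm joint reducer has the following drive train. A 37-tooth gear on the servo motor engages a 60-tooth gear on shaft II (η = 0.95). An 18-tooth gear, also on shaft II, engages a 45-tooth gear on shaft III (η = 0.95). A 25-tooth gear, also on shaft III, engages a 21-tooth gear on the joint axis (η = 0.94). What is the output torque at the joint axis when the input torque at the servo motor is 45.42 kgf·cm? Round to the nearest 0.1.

131.2 kgf·cm

Gear mesh: ratio = 60/37 = 1.6216; torque at shaft II = 45.42 × 1.6216 × 0.95 = 69.971 kgf·cm.
Gear mesh: ratio = 45/18 = 2.5; torque at shaft III = 69.971 × 2.5 × 0.95 = 166.18 kgf·cm.
Gear mesh: ratio = 21/25 = 0.84; torque at the joint axis = 166.18 × 0.84 × 0.94 = 131.22 kgf·cm.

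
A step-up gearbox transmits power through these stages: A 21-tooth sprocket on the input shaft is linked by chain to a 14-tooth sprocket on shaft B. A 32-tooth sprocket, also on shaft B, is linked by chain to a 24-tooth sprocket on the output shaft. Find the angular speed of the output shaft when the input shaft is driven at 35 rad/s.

70 rad/s

the input shaft → shaft B (chain, 14/21): 35 ÷ 0.66667 = 52.5 rad/s
shaft B → the output shaft (chain, 24/32): 52.5 ÷ 0.75 = 70 rad/s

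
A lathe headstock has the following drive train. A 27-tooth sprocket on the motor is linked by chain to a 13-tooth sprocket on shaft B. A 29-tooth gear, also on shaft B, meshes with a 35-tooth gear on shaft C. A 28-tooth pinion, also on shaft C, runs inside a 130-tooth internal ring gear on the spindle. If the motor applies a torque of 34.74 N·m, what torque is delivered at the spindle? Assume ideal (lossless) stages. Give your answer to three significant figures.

Chain: ratio = 13/27 = 0.48148; torque at shaft B = 34.74 × 0.48148 = 16.727 N·m.
Gear mesh: ratio = 35/29 = 1.2069; torque at shaft C = 16.727 × 1.2069 = 20.187 N·m.
Internal gear: ratio = 130/28 = 4.6429; torque at the spindle = 20.187 × 4.6429 = 93.727 N·m.

93.7 N·m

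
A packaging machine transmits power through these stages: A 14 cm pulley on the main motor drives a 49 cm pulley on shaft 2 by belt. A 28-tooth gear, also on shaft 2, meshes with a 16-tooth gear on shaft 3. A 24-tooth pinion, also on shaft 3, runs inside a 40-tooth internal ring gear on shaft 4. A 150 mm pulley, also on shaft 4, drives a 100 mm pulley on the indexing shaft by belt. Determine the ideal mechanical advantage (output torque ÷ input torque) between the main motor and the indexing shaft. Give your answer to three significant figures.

2.22

Each stage contributes driven/driver: belt 49/14 = 3.5, gear mesh 16/28 = 0.57143, internal gear 40/24 = 1.6667, belt 100/150 = 0.66667.
Overall: 3.5 × 0.57143 × 1.6667 × 0.66667 = 2.2222.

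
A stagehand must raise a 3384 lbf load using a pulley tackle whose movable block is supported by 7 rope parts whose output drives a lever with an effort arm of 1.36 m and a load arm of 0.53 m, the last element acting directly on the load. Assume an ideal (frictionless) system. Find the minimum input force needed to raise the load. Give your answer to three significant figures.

188 lbf

Block-and-tackle MA = number of supporting rope parts = 7.
Lever MA = effort arm / load arm = 1.36/0.53 = 2.566.
Combined ideal MA = 7 × 2.566 = 17.962.
Effort = load / MA = 3384 / 17.962 = 188.39 lbf.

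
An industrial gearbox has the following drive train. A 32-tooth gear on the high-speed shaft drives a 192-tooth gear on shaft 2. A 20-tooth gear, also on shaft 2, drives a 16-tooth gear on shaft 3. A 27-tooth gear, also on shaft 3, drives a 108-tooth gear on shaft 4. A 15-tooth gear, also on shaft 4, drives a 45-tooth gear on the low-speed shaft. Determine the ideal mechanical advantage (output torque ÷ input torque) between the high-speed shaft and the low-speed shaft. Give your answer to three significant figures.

57.6

Each stage contributes driven/driver: gear mesh 192/32 = 6, gear mesh 16/20 = 0.8, gear mesh 108/27 = 4, gear mesh 45/15 = 3.
Overall: 6 × 0.8 × 4 × 3 = 57.6.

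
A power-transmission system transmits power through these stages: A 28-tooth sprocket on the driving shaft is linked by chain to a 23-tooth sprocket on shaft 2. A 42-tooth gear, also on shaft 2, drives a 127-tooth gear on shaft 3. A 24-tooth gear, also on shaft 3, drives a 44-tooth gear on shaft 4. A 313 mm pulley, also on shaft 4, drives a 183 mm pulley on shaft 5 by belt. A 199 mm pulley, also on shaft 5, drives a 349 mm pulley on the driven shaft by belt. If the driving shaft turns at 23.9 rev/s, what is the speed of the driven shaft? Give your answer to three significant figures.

5.12 rev/s

chain 23/28 = 0.82143 → 23.9/0.82143 = 29.096 rev/s
gear mesh 127/42 = 3.0238 → 29.096/3.0238 = 9.6222 rev/s
gear mesh 44/24 = 1.8333 → 9.6222/1.8333 = 5.2485 rev/s
belt 183/313 = 0.58466 → 5.2485/0.58466 = 8.9769 rev/s
belt 349/199 = 1.7538 → 8.9769/1.7538 = 5.1186 rev/s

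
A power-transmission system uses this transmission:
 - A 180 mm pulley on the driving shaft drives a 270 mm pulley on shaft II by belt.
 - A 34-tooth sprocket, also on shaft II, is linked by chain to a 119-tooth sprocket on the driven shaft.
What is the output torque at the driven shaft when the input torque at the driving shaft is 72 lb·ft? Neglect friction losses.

378 lb·ft

After the belt (270/180): 72 × 1.5 = 108 lb·ft
After the chain (119/34): 108 × 3.5 = 378 lb·ft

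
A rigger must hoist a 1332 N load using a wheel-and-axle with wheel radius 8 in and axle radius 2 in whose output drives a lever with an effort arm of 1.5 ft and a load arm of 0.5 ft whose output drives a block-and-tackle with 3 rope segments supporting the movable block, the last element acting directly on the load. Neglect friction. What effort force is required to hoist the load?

37 N

Wheel-and-axle MA = R/r = 8/2 = 4.
Lever MA = effort arm / load arm = 1.5/0.5 = 3.
Block-and-tackle MA = number of supporting rope parts = 3.
Combined ideal MA = 4 × 3 × 3 = 36.
Effort = load / MA = 1332 / 36 = 37 N.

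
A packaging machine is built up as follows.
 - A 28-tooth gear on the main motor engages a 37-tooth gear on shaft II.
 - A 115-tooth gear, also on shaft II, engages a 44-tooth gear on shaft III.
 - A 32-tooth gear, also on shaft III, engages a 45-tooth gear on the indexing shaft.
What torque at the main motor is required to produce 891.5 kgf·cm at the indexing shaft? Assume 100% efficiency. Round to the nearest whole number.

Overall ratio R = 1.3214 × 0.38261 × 1.4062 = 0.71099.
Input torque = output torque / R = 891.5 / 0.71099 = 1253.9 kgf·cm.

1254 kgf·cm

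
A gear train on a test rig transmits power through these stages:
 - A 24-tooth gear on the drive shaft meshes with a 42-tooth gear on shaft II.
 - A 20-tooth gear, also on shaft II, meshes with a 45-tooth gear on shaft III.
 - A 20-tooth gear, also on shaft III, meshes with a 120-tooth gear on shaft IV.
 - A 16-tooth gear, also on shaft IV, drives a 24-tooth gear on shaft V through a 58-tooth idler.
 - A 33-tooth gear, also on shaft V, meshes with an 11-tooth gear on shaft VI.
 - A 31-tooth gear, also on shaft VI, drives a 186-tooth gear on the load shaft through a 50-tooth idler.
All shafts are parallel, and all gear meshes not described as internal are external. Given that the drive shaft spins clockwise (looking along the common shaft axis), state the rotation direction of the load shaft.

clockwise

the drive shaft → shaft II: external mesh, 1 reversal → CCW.
shaft II → shaft III: external mesh, 1 reversal → CW.
shaft III → shaft IV: external mesh, 1 reversal → CCW.
shaft IV → shaft V: driver → idler → driven is 2 external meshes, 2 reversals → CCW.
shaft V → shaft VI: external mesh, 1 reversal → CW.
shaft VI → the load shaft: driver → idler → driven is 2 external meshes, 2 reversals → CW.
8 reversals in total — an even number — so the load shaft turns the same way as the drive shaft.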